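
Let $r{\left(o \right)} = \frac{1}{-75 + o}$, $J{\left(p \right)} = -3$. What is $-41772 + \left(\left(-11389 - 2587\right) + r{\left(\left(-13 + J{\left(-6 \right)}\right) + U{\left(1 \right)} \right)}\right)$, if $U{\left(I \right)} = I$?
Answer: $- \frac{5017321}{90} \approx -55748.0$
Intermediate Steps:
$-41772 + \left(\left(-11389 - 2587\right) + r{\left(\left(-13 + J{\left(-6 \right)}\right) + U{\left(1 \right)} \right)}\right) = -41772 + \left(\left(-11389 - 2587\right) + \frac{1}{-75 + \left(\left(-13 - 3\right) + 1\right)}\right) = -41772 - \left(13976 - \frac{1}{-75 + \left(-16 + 1\right)}\right) = -41772 - \left(13976 - \frac{1}{-75 - 15}\right) = -41772 - \left(13976 - \frac{1}{-90}\right) = -41772 - \frac{1257841}{90} = - \frac{5017321}{90}$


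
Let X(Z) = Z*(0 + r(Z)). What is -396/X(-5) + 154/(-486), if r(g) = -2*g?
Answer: 46189/6075 ≈ 7.6031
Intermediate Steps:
X(Z) = -2*Z² (X(Z) = Z*(0 - 2*Z) = Z*(-2*Z) = -2*Z²)
-396/X(-5) + 154/(-486) = -396/((-2*(-5)²)) + 154/(-486) = -396/((-2*25)) + 154*(-1/486) = -396/(-50) - 77/243 = -396*(-1/50) - 77/243 = 198/25 - 77/243 = 46189/6075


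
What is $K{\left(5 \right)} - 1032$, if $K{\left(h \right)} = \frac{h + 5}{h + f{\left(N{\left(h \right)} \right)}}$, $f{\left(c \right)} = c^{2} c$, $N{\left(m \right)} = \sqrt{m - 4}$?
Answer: $- \frac{3091}{3} \approx -1030.3$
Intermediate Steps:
$N{\left(m \right)} = \sqrt{-4 + m}$
$f{\left(c \right)} = c^{3}$
$K{\left(h \right)} = \frac{5 + h}{h + \left(-4 + h\right)^{\frac{3}{2}}}$ ($K{\left(h \right)} = \frac{h + 5}{h + \left(\sqrt{-4 + h}\right)^{3}} = \frac{5 + h}{h + \left(-4 + h\right)^{\frac{3}{2}}}$)
$K{\left(5 \right)} - 1032 = \frac{5 + 5}{5 + \left(-4 + 5\right)^{\frac{3}{2}}} - 1032 = \frac{1}{5 + 1^{\frac{3}{2}}} \cdot 10 - 1032 = \frac{1}{5 + 1} \cdot 10 - 1032 = \frac{1}{6} \cdot 10 - 1032 = \frac{5}{3} - 1032 = - \frac{3091}{3}$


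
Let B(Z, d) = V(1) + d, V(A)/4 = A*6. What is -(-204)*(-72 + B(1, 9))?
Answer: -7956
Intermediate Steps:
V(A) = 24*A (V(A) = 4*(A*6) = 4*(6*A) = 24*A)
B(Z, d) = 24 + d (B(Z, d) = 24*1 + d = 24 + d)
-(-204)*(-72 + B(1, 9)) = -(-204)*(-72 + (24 + 9)) = -(-204)*(-72 + 33) = -(-204)*(-39) = -51*156 = -7956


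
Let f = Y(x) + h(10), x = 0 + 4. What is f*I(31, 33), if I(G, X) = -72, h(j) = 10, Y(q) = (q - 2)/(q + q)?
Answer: -738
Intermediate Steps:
x = 4
Y(q) = (-2 + q)/(2*q) (Y(q) = (-2 + q)/((2*q)) = (-2 + q)*(1/(2*q)) = (-2 + q)/(2*q))
f = 41/4 (f = (1/2)*(-2 + 4)/4 + 10 = (1/2)*(1/4)*2 + 10 = 1/4 + 10 = 41/4 ≈ 10.250)
f*I(31, 33) = (41/4)*(-72) = -738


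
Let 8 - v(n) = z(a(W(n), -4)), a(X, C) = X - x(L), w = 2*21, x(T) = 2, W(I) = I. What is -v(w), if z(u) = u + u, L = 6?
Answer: 72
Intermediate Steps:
w = 42
a(X, C) = -2 + X (a(X, C) = X - 1*2 = X - 2 = -2 + X)
z(u) = 2*u
v(n) = 12 - 2*n (v(n) = 8 - 2*(-2 + n) = 8 - (-4 + 2*n) = 8 + (4 - 2*n) = 12 - 2*n)
-v(w) = -(12 - 2*42) = -(12 - 84) = -1*(-72) = 72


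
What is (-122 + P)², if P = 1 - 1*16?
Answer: 18769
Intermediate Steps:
P = -15 (P = 1 - 16 = -15)
(-122 + P)² = (-122 - 15)² = (-137)² = 18769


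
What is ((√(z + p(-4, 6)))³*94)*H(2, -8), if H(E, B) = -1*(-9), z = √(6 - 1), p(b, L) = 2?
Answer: 846*(2 + √5)^(3/2) ≈ 7375.9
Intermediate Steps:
z = √5 ≈ 2.2361
H(E, B) = 9
((√(z + p(-4, 6)))³*94)*H(2, -8) = ((√(√5 + 2))³*94)*9 = ((√(2 + √5))³*94)*9 = ((2 + √5)^(3/2)*94)*9 = (94*(2 + √5)^(3/2))*9 = 846*(2 + √5)^(3/2)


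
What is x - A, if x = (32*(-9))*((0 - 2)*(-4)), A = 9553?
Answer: -11857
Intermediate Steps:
x = -2304 (x = -(-576)*(-4) = -288*8 = -2304)
x - A = -2304 - 1*9553 = -2304 - 9553 = -11857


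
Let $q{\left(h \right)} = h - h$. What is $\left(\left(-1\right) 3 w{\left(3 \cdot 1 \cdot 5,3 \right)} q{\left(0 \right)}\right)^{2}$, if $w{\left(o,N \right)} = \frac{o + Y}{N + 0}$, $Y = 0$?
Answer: $0$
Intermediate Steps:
$q{\left(h \right)} = 0$
$w{\left(o,N \right)} = \frac{o}{N}$ ($w{\left(o,N \right)} = \frac{o + 0}{N + 0} = \frac{o}{N}$)
$\left(\left(-1\right) 3 w{\left(3 \cdot 1 \cdot 5,3 \right)} q{\left(0 \right)}\right)^{2} = \left(\left(-1\right) 3 \frac{3 \cdot 1 \cdot 5}{3} \cdot 0\right)^{2} = \left(- 3 \cdot 3 \cdot 5 \cdot \frac{1}{3} \cdot 0\right)^{2} = \left(- 3 \cdot 15 \cdot \frac{1}{3} \cdot 0\right)^{2} = \left(\left(-3\right) 5 \cdot 0\right)^{2} = \left(\left(-15\right) 0\right)^{2} = 0^{2} = 0$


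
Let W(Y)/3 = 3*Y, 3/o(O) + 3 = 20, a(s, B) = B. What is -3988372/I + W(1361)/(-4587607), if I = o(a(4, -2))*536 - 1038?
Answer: 155525109874603/36788020533 ≈ 4227.6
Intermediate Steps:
o(O) = 3/17 (o(O) = 3/(-3 + 20) = 3/17)
W(Y) = 9*Y (W(Y) = 3*(3*Y) = 9*Y)
I = -16038/17 (I = (3/17)*536 - 1038 = 1608/17 - 1038 = -16038/17 ≈ -943.41)
-3988372/I + W(1361)/(-4587607) = -3988372/(-16038/17) + (9*1361)/(-4587607) = -3988372*(-17/16038) + 12249*(-1/4587607) = 33901162/8019 - 12249/4587607 = 155525109874603/36788020533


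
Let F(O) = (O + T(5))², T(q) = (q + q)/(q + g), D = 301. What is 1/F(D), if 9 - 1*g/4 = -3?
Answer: 2809/254817369 ≈ 1.1024e-5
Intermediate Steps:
g = 48 (g = 36 - 4*(-3) = 36 + 12 = 48)
T(q) = 2*q/(48 + q) (T(q) = (q + q)/(q + 48) = (2*q)/(48 + q) = 2*q/(48 + q))
F(O) = (10/53 + O)² (F(O) = (O + 2*5/(48 + 5))² = (O + 2*5/53)² = (O + 2*5*(1/53))² = (O + 10/53)² = (10/53 + O)²)
1/F(D) = 1/((10 + 53*301)²/2809) = 1/((10 + 15953)²/2809) = 1/((1/2809)*15963²) = 1/((1/2809)*254817369) = 1/(254817369/2809) = 2809/254817369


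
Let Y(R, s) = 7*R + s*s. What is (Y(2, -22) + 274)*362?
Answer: 279464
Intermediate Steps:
Y(R, s) = s**2 + 7*R (Y(R, s) = 7*R + s**2 = s**2 + 7*R)
(Y(2, -22) + 274)*362 = (((-22)**2 + 7*2) + 274)*362 = ((484 + 14) + 274)*362 = (498 + 274)*362 = 772*362 = 279464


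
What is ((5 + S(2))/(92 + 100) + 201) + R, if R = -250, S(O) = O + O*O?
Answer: -9397/192 ≈ -48.943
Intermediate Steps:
S(O) = O + O²
((5 + S(2))/(92 + 100) + 201) + R = ((5 + 2*(1 + 2))/(92 + 100) + 201) - 250 = ((5 + 2*3)/192 + 201) - 250 = ((5 + 6)*(1/192) + 201) - 250 = (11*(1/192) + 201) - 250 = (11/192 + 201) - 250 = 38603/192 - 250 = -9397/192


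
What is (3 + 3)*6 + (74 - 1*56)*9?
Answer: 198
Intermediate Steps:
(3 + 3)*6 + (74 - 1*56)*9 = 6*6 + (74 - 56)*9 = 36 + 18*9 = 36 + 162 = 198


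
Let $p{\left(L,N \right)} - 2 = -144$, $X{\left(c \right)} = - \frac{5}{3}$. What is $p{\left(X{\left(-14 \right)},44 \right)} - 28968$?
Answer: $-29110$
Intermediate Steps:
$X{\left(c \right)} = - \frac{5}{3}$ ($X{\left(c \right)} = \left(-5\right) \frac{1}{3} = - \frac{5}{3}$)
$p{\left(L,N \right)} = -142$ ($p{\left(L,N \right)} = 2 - 144 = -142$)
$p{\left(X{\left(-14 \right)},44 \right)} - 28968 = -142 - 28968 = -29110$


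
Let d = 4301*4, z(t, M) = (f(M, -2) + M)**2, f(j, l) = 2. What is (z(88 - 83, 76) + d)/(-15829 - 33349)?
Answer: -11644/24589 ≈ -0.47355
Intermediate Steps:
z(t, M) = (2 + M)**2
d = 17204
(z(88 - 83, 76) + d)/(-15829 - 33349) = ((2 + 76)**2 + 17204)/(-15829 - 33349) = (78**2 + 17204)/(-49178) = (6084 + 17204)*(-1/49178) = 23288*(-1/49178) = -11644/24589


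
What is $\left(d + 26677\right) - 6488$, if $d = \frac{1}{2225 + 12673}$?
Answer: $\frac{300775723}{14898} \approx 20189.0$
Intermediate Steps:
$d = \frac{1}{14898} \approx 6.7123 \cdot 10^{-5}$
$\left(d + 26677\right) - 6488 = \left(\frac{1}{14898} + 26677\right) - 6488 = \frac{397433947}{14898} - 6488 = \frac{300775723}{14898}$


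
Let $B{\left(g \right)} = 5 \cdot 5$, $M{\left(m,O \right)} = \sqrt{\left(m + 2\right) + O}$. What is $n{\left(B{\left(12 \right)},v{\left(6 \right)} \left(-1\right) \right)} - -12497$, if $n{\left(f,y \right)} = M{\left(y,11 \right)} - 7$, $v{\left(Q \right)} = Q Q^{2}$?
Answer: $12490 + i \sqrt{203} \approx 12490.0 + 14.248 i$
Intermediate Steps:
$M{\left(m,O \right)} = \sqrt{2 + O + m}$ ($M{\left(m,O \right)} = \sqrt{\left(2 + m\right) + O} = \sqrt{2 + O + m}$)
$B{\left(g \right)} = 25$
$v{\left(Q \right)} = Q^{3}$
$n{\left(f,y \right)} = -7 + \sqrt{13 + y}$ ($n{\left(f,y \right)} = \sqrt{2 + 11 + y} - 7 = \sqrt{13 + y} - 7 = -7 + \sqrt{13 + y}$)
$n{\left(B{\left(12 \right)},v{\left(6 \right)} \left(-1\right) \right)} - -12497 = \left(-7 + \sqrt{13 + 6^{3} \left(-1\right)}\right) - -12497 = \left(-7 + \sqrt{13 + 216 \left(-1\right)}\right) + 12497 = \left(-7 + \sqrt{13 - 216}\right) + 12497 = \left(-7 + \sqrt{-203}\right) + 12497 = \left(-7 + i \sqrt{203}\right) + 12497 = 12490 + i \sqrt{203}$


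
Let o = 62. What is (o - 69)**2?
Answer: 49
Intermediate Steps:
(o - 69)**2 = (62 - 69)**2 = (-7)**2 = 49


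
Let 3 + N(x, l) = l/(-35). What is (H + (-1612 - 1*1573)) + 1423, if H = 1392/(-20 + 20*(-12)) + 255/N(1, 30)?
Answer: -1072577/585 ≈ -1833.5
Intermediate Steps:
N(x, l) = -3 - l/35 (N(x, l) = -3 + l/(-35) = -3 + l*(-1/35) = -3 - l/35)
H = -41807/585 (H = 1392/(-20 + 20*(-12)) + 255/(-3 - 1/35*30) = 1392/(-20 - 240) + 255/(-3 - 6/7) = 1392/(-260) + 255/(-27/7) = 1392*(-1/260) + 255*(-7/27) = -348/65 - 595/9 = -41807/585 ≈ -71.465)
(H + (-1612 - 1*1573)) + 1423 = (-41807/585 + (-1612 - 1*1573)) + 1423 = (-41807/585 + (-1612 - 1573)) + 1423 = (-41807/585 - 3185) + 1423 = -1905032/585 + 1423 = -1072577/585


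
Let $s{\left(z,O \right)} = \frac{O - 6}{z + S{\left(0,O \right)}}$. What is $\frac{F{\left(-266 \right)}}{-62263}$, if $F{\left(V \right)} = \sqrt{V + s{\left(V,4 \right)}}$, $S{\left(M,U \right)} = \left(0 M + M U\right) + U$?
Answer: $- \frac{i \sqrt{4564695}}{8156453} \approx - 0.00026194 i$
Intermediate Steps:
$S{\left(M,U \right)} = U + M U$ ($S{\left(M,U \right)} = \left(0 + M U\right) + U = M U + U = U + M U$)
$s{\left(z,O \right)} = \frac{-6 + O}{O + z}$ ($s{\left(z,O \right)} = \frac{O - 6}{z + O \left(1 + 0\right)} = \frac{-6 + O}{z + O 1} = \frac{-6 + O}{z + O} = \frac{-6 + O}{O + z}$)
$F{\left(V \right)} = \sqrt{V - \frac{2}{4 + V}}$ ($F{\left(V \right)} = \sqrt{V + \frac{-6 + 4}{4 + V}} = \sqrt{V + \frac{1}{4 + V} \left(-2\right)} = \sqrt{V - \frac{2}{4 + V}}$)
$\frac{F{\left(-266 \right)}}{-62263} = \frac{\sqrt{\frac{-2 - 266 \left(4 - 266\right)}{4 - 266}}}{-62263} = \sqrt{\frac{-2 - -69692}{-262}} \left(- \frac{1}{62263}\right) = \sqrt{- \frac{-2 + 69692}{262}} \left(- \frac{1}{62263}\right) = \sqrt{\left(- \frac{1}{262}\right) 69690} \left(- \frac{1}{62263}\right) = \sqrt{- \frac{34845}{131}} \left(- \frac{1}{62263}\right) = \frac{i \sqrt{4564695}}{131} \left(- \frac{1}{62263}\right) = - \frac{i \sqrt{4564695}}{8156453}$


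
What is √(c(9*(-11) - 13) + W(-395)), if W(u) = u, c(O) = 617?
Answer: √222 ≈ 14.900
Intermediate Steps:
√(c(9*(-11) - 13) + W(-395)) = √(617 - 395) = √222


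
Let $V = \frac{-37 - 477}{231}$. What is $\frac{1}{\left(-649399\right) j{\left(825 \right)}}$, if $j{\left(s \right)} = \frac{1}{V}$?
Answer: $\frac{514}{150011169} \approx 3.4264 \cdot 10^{-6}$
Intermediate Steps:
$V = - \frac{514}{231}$ ($V = \left(-37 - 477\right) \frac{1}{231} = \left(-514\right) \frac{1}{231} = - \frac{514}{231} \approx -2.2251$)
$j{\left(s \right)} = - \frac{231}{514}$ ($j{\left(s \right)} = \frac{1}{- \frac{514}{231}} = - \frac{231}{514}$)
$\frac{1}{\left(-649399\right) j{\left(825 \right)}} = \frac{1}{\left(-649399\right) \left(- \frac{231}{514}\right)} = \left(- \frac{1}{649399}\right) \left(- \frac{514}{231}\right) = \frac{514}{150011169}$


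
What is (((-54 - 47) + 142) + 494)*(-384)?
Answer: -205440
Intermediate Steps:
(((-54 - 47) + 142) + 494)*(-384) = ((-101 + 142) + 494)*(-384) = (41 + 494)*(-384) = 535*(-384) = -205440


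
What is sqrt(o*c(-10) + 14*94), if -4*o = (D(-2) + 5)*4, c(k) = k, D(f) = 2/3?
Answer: sqrt(12354)/3 ≈ 37.049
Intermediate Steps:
D(f) = 2/3 (D(f) = 2*(1/3) = 2/3)
o = -17/3 (o = -(2/3 + 5)*4/4 = -17*4/12 = -1/4*68/3 = -17/3 ≈ -5.6667)
sqrt(o*c(-10) + 14*94) = sqrt(-17/3*(-10) + 14*94) = sqrt(170/3 + 1316) = sqrt(4118/3) = sqrt(12354)/3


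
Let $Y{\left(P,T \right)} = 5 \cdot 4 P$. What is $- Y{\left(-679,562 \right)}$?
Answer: $13580$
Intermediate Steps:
$Y{\left(P,T \right)} = 20 P$
$- Y{\left(-679,562 \right)} = - 20 \left(-679\right) = \left(-1\right) \left(-13580\right) = 13580$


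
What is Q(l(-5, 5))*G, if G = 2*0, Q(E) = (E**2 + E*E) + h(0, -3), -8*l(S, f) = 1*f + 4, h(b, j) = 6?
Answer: 0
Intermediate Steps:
l(S, f) = -1/2 - f/8 (l(S, f) = -(1*f + 4)/8 = -(f + 4)/8 = -(4 + f)/8 = -1/2 - f/8)
Q(E) = 6 + 2*E**2 (Q(E) = (E**2 + E*E) + 6 = (E**2 + E**2) + 6 = 2*E**2 + 6 = 6 + 2*E**2)
G = 0
Q(l(-5, 5))*G = (6 + 2*(-1/2 - 1/8*5)**2)*0 = (6 + 2*(-1/2 - 5/8)**2)*0 = (6 + 2*(-9/8)**2)*0 = (6 + 2*(81/64))*0 = (6 + 81/32)*0 = (273/32)*0 = 0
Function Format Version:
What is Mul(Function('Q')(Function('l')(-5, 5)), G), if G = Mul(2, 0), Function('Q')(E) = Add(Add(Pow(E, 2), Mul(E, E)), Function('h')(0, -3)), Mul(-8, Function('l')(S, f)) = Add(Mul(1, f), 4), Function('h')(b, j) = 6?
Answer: 0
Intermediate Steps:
Function('l')(S, f) = Add(Rational(-1, 2), Mul(Rational(-1, 8), f)) (Function('l')(S, f) = Mul(Rational(-1, 8), Add(Mul(1, f), 4)) = Mul(Rational(-1, 8), Add(f, 4)) = Mul(Rational(-1, 8), Add(4, f)) = Add(Rational(-1, 2), Mul(Rational(-1, 8), f)))
Function('Q')(E) = Add(6, Mul(2, Pow(E, 2))) (Function('Q')(E) = Add(Add(Pow(E, 2), Mul(E, E)), 6) = Add(Add(Pow(E, 2), Pow(E, 2)), 6) = Add(Mul(2, Pow(E, 2)), 6) = Add(6, Mul(2, Pow(E, 2))))
G = 0
Mul(Function('Q')(Function('l')(-5, 5)), G) = Mul(Add(6, Mul(2, Pow(Add(Rational(-1, 2), Mul(Rational(-1, 8), 5)), 2))), 0) = Mul(Add(6, Mul(2, Pow(Add(Rational(-1, 2), Rational(-5, 8)), 2))), 0) = Mul(Add(6, Mul(2, Pow(Rational(-9, 8), 2))), 0) = Mul(Add(6, Mul(2, Rational(81, 64))), 0) = Mul(Add(6, Rational(81, 32)), 0) = Mul(Rational(273, 32), 0) = 0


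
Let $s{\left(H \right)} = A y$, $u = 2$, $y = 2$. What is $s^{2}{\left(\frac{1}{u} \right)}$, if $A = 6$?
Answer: $144$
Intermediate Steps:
$s{\left(H \right)} = 12$ ($s{\left(H \right)} = 6 \cdot 2 = 12$)
$s^{2}{\left(\frac{1}{u} \right)} = 12^{2} = 144$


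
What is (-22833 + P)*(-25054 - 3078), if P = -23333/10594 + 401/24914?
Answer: 42388554487565468/65984729 ≈ 6.4240e+8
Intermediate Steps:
P = -144267542/65984729 (P = -23333*1/10594 + 401*(1/24914) = -23333/10594 + 401/24914 = -144267542/65984729 ≈ -2.1864)
(-22833 + P)*(-25054 - 3078) = (-22833 - 144267542/65984729)*(-25054 - 3078) = -1506773584799/65984729*(-28132) = 42388554487565468/65984729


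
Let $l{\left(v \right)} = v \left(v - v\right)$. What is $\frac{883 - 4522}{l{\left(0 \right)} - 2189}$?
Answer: $\frac{3639}{2189} \approx 1.6624$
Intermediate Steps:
$l{\left(v \right)} = 0$ ($l{\left(v \right)} = v 0 = 0$)
$\frac{883 - 4522}{l{\left(0 \right)} - 2189} = \frac{883 - 4522}{0 - 2189} = - \frac{3639}{-2189} = \left(-3639\right) \left(- \frac{1}{2189}\right) = \frac{3639}{2189}$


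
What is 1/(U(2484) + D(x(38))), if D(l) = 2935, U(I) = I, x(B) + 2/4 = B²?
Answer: 1/5419 ≈ 0.00018454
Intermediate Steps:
x(B) = -½ + B²
1/(U(2484) + D(x(38))) = 1/(2484 + 2935) = 1/5419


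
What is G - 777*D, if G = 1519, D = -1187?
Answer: 923818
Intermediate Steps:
G - 777*D = 1519 - 777*(-1187) = 1519 + 922299 = 923818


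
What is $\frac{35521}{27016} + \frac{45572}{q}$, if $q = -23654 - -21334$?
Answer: $- \frac{71797777}{3917320} \approx -18.328$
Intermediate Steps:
$q = -2320$ ($q = -23654 + 21334 = -2320$)
$\frac{35521}{27016} + \frac{45572}{q} = \frac{35521}{27016} + \frac{45572}{-2320} = 35521 \cdot \frac{1}{27016} + 45572 \left(- \frac{1}{2320}\right) = \frac{35521}{27016} - \frac{11393}{580} = - \frac{71797777}{3917320}$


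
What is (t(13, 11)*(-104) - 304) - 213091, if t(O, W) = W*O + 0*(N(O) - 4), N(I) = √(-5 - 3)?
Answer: -228267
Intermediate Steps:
N(I) = 2*I*√2 (N(I) = √(-8) = 2*I*√2)
t(O, W) = O*W (t(O, W) = W*O + 0*(2*I*√2 - 4) = O*W + 0*(-4 + 2*I*√2) = O*W + 0 = O*W)
(t(13, 11)*(-104) - 304) - 213091 = ((13*11)*(-104) - 304) - 213091 = (143*(-104) - 304) - 213091 = (-14872 - 304) - 213091 = -15176 - 213091 = -228267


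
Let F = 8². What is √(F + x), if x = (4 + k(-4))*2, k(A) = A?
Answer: 8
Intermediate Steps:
F = 64
x = 0 (x = (4 - 4)*2 = 0*2 = 0)
√(F + x) = √(64 + 0) = √64 = 8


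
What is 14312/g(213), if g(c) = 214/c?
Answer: 1524228/107 ≈ 14245.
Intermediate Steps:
14312/g(213) = 14312/((214/213)) = 14312/((214*(1/213))) = 14312/(214/213) = 14312*(213/214) = 1524228/107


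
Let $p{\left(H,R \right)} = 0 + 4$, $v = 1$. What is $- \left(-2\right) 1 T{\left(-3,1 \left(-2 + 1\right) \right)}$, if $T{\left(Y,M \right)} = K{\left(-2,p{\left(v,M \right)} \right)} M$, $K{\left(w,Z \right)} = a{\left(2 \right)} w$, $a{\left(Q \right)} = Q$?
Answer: $8$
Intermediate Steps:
$p{\left(H,R \right)} = 4$
$K{\left(w,Z \right)} = 2 w$
$T{\left(Y,M \right)} = - 4 M$ ($T{\left(Y,M \right)} = 2 \left(-2\right) M = - 4 M$)
$- \left(-2\right) 1 T{\left(-3,1 \left(-2 + 1\right) \right)} = - \left(-2\right) 1 \left(- 4 \cdot 1 \left(-2 + 1\right)\right) = \left(-1\right) \left(-2\right) \left(- 4 \cdot 1 \left(-1\right)\right) = 2 \left(\left(-4\right) \left(-1\right)\right) = 2 \cdot 4 = 8$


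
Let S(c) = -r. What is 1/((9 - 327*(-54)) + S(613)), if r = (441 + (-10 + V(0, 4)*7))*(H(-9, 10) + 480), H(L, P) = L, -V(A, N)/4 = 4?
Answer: -1/132582 ≈ -7.5425e-6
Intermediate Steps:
V(A, N) = -16 (V(A, N) = -4*4 = -16)
r = 150249 (r = (441 + (-10 - 16*7))*(-9 + 480) = (441 + (-10 - 112))*471 = (441 - 122)*471 = 319*471 = 150249)
S(c) = -150249 (S(c) = -1*150249 = -150249)
1/((9 - 327*(-54)) + S(613)) = 1/((9 - 327*(-54)) - 150249) = 1/((9 + 17658) - 150249) = 1/(17667 - 150249) = 1/(-132582) = -1/132582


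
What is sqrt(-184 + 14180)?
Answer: 2*sqrt(3499) ≈ 118.30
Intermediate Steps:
sqrt(-184 + 14180) = sqrt(13996) = 2*sqrt(3499)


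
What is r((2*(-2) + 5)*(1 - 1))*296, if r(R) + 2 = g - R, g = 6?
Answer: 1184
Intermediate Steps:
r(R) = 4 - R (r(R) = -2 + (6 - R) = 4 - R)
r((2*(-2) + 5)*(1 - 1))*296 = (4 - (2*(-2) + 5)*(1 - 1))*296 = (4 - (-4 + 5)*0)*296 = (4 - 0)*296 = (4 - 1*0)*296 = (4 + 0)*296 = 4*296 = 1184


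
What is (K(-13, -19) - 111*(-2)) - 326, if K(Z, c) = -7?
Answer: -111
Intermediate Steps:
(K(-13, -19) - 111*(-2)) - 326 = (-7 - 111*(-2)) - 326 = (-7 + 222) - 326 = 215 - 326 = -111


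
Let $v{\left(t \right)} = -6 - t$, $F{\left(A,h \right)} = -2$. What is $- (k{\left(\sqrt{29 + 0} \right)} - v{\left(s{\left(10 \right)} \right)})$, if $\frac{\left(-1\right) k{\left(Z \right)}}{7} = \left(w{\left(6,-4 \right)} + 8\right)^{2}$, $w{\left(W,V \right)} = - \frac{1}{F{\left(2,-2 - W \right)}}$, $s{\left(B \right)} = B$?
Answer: $\frac{1959}{4} \approx 489.75$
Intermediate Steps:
$w{\left(W,V \right)} = \frac{1}{2}$ ($w{\left(W,V \right)} = - \frac{1}{-2} = \left(-1\right) \left(- \frac{1}{2}\right) = \frac{1}{2}$)
$k{\left(Z \right)} = - \frac{2023}{4}$ ($k{\left(Z \right)} = - 7 \left(\frac{1}{2} + 8\right)^{2} = - 7 \left(\frac{17}{2}\right)^{2} = \left(-7\right) \frac{289}{4} = - \frac{2023}{4}$)
$- (k{\left(\sqrt{29 + 0} \right)} - v{\left(s{\left(10 \right)} \right)}) = - (- \frac{2023}{4} - \left(-6 - 10\right)) = - (- \frac{2023}{4} - -16) = - (- \frac{2023}{4} + 16) = \left(-1\right) \left(- \frac{1959}{4}\right) = \frac{1959}{4}$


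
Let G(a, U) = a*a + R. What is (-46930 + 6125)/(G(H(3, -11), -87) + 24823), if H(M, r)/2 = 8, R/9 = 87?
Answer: -40805/25862 ≈ -1.5778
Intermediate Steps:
R = 783 (R = 9*87 = 783)
H(M, r) = 16 (H(M, r) = 2*8 = 16)
G(a, U) = 783 + a**2 (G(a, U) = a*a + 783 = a**2 + 783 = 783 + a**2)
(-46930 + 6125)/(G(H(3, -11), -87) + 24823) = (-46930 + 6125)/((783 + 16**2) + 24823) = -40805/((783 + 256) + 24823) = -40805/(1039 + 24823) = -40805/25862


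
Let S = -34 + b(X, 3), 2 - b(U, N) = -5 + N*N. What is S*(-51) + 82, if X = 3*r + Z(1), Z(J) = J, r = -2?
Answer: 1918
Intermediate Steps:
X = -5 (X = 3*(-2) + 1 = -6 + 1 = -5)
b(U, N) = 7 - N² (b(U, N) = 2 - (-5 + N*N) = 2 - (-5 + N²) = 2 + (5 - N²) = 7 - N²)
S = -36 (S = -34 + (7 - 1*3²) = -34 + (7 - 1*9) = -34 + (7 - 9) = -34 - 2 = -36)
S*(-51) + 82 = -36*(-51) + 82 = 1836 + 82 = 1918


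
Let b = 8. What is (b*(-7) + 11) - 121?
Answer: -166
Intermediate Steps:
(b*(-7) + 11) - 121 = (8*(-7) + 11) - 121 = (-56 + 11) - 121 = -45 - 121 = -166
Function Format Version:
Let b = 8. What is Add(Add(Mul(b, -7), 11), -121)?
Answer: -166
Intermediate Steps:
Add(Add(Mul(b, -7), 11), -121) = Add(Add(Mul(8, -7), 11), -121) = Add(Add(-56, 11), -121) = Add(-45, -121) = -166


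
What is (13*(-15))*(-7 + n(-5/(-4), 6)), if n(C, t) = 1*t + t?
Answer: -975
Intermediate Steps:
n(C, t) = 2*t (n(C, t) = t + t = 2*t)
(13*(-15))*(-7 + n(-5/(-4), 6)) = (13*(-15))*(-7 + 2*6) = -195*(-7 + 12) = -195*5 = -975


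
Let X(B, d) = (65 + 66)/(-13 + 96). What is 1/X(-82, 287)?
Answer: 83/131 ≈ 0.63359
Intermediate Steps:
X(B, d) = 131/83
1/X(-82, 287) = 1/(131/83) = 83/131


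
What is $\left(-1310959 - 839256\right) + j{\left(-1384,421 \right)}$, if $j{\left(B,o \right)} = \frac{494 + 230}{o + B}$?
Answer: $- \frac{2070657769}{963} \approx -2.1502 \cdot 10^{6}$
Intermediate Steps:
$j{\left(B,o \right)} = \frac{724}{B + o}$
$\left(-1310959 - 839256\right) + j{\left(-1384,421 \right)} = \left(-1310959 - 839256\right) + \frac{724}{-1384 + 421} = -2150215 + \frac{724}{-963} = -2150215 + 724 \left(- \frac{1}{963}\right) = -2150215 - \frac{724}{963} = - \frac{2070657769}{963}$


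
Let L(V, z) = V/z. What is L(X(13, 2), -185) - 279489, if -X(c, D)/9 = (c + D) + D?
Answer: -51705312/185 ≈ -2.7949e+5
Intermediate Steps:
X(c, D) = -18*D - 9*c (X(c, D) = -9*((c + D) + D) = -9*((D + c) + D) = -9*(c + 2*D) = -18*D - 9*c)
L(X(13, 2), -185) - 279489 = (-18*2 - 9*13)/(-185) - 279489 = (-36 - 117)*(-1/185) - 279489 = -153*(-1/185) - 279489 = 153/185 - 279489 = -51705312/185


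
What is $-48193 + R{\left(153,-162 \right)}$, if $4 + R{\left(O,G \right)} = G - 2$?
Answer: $-48361$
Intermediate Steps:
$R{\left(O,G \right)} = -6 + G$ ($R{\left(O,G \right)} = -4 + \left(G - 2\right) = -4 + \left(-2 + G\right) = -6 + G$)
$-48193 + R{\left(153,-162 \right)} = -48193 - 168 = -48361$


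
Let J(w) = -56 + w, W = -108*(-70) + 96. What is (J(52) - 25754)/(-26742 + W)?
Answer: 4293/3181 ≈ 1.3496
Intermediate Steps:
W = 7656 (W = 7560 + 96 = 7656)
(J(52) - 25754)/(-26742 + W) = ((-56 + 52) - 25754)/(-26742 + 7656) = (-4 - 25754)/(-19086) = -25758*(-1/19086) = 4293/3181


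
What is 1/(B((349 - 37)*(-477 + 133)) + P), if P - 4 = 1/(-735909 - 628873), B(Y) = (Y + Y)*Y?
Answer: 1364782/31442665455160503 ≈ 4.3405e-11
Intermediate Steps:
B(Y) = 2*Y**2 (B(Y) = (2*Y)*Y = 2*Y**2)
P = 5459127/1364782 (P = 4 + 1/(-735909 - 628873) = 4 + 1/(-1364782) = 4 - 1/1364782 = 5459127/1364782 ≈ 4.0000)
1/(B((349 - 37)*(-477 + 133)) + P) = 1/(2*((349 - 37)*(-477 + 133))**2 + 5459127/1364782) = 1/(2*(312*(-344))**2 + 5459127/1364782) = 1/(2*(-107328)**2 + 5459127/1364782) = 1/(2*11519299584 + 5459127/1364782) = 1/(23038599168 + 5459127/1364782) = 1/(31442665455160503/1364782) = 1364782/31442665455160503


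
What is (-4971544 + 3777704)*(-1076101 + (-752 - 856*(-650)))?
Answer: 621337609520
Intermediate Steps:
(-4971544 + 3777704)*(-1076101 + (-752 - 856*(-650))) = -1193840*(-1076101 + (-752 + 556400)) = -1193840*(-1076101 + 555648) = -1193840*(-520453) = 621337609520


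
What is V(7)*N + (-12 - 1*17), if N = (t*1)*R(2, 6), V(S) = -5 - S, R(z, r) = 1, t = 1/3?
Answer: -33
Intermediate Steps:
t = 1/3 ≈ 0.33333
N = 1/3 (N = ((1/3)*1)*1 = (1/3)*1 = 1/3 ≈ 0.33333)
V(7)*N + (-12 - 1*17) = (-5 - 1*7)*(1/3) + (-12 - 1*17) = (-5 - 7)*(1/3) + (-12 - 17) = -12*1/3 - 29 = -4 - 29 = -33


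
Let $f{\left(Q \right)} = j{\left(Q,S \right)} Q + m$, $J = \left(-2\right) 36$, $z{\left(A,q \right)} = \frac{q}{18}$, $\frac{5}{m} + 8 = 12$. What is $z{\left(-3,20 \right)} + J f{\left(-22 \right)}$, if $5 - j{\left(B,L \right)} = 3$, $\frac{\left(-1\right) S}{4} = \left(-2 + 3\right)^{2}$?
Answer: $\frac{27712}{9} \approx 3079.1$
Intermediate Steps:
$m = \frac{5}{4}$ ($m = \frac{5}{-8 + 12} = \frac{5}{4} \approx 1.25$)
$z{\left(A,q \right)} = \frac{q}{18}$ ($z{\left(A,q \right)} = q \frac{1}{18} = \frac{q}{18}$)
$S = -4$ ($S = - 4 \left(-2 + 3\right)^{2} = - 4 \cdot 1^{2} = \left(-4\right) 1 = -4$)
$j{\left(B,L \right)} = 2$ ($j{\left(B,L \right)} = 5 - 3 = 2$)
$J = -72$
$f{\left(Q \right)} = \frac{5}{4} + 2 Q$ ($f{\left(Q \right)} = 2 Q + \frac{5}{4} = \frac{5}{4} + 2 Q$)
$z{\left(-3,20 \right)} + J f{\left(-22 \right)} = \frac{1}{18} \cdot 20 - 72 \left(\frac{5}{4} + 2 \left(-22\right)\right) = \frac{10}{9} - 72 \left(\frac{5}{4} - 44\right) = \frac{10}{9} - -3078 = \frac{10}{9} + 3078 = \frac{27712}{9}$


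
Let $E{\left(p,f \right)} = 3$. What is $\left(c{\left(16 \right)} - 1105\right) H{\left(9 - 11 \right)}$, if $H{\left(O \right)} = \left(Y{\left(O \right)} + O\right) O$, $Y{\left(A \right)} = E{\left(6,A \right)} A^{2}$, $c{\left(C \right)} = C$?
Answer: $21780$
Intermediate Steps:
$Y{\left(A \right)} = 3 A^{2}$
$H{\left(O \right)} = O \left(O + 3 O^{2}\right)$ ($H{\left(O \right)} = \left(3 O^{2} + O\right) O = \left(O + 3 O^{2}\right) O = O \left(O + 3 O^{2}\right)$)
$\left(c{\left(16 \right)} - 1105\right) H{\left(9 - 11 \right)} = \left(16 - 1105\right) \left(9 - 11\right)^{2} \left(1 + 3 \left(9 - 11\right)\right) = - 1089 \left(9 - 11\right)^{2} \left(1 + 3 \left(9 - 11\right)\right) = - 1089 \left(-2\right)^{2} \left(1 + 3 \left(-2\right)\right) = - 1089 \cdot 4 \left(1 - 6\right) = - 1089 \cdot 4 \left(-5\right) = \left(-1089\right) \left(-20\right) = 21780$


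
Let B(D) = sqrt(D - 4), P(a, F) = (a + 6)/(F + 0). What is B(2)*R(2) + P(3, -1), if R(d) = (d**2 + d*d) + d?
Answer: -9 + 10*I*sqrt(2) ≈ -9.0 + 14.142*I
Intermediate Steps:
P(a, F) = (6 + a)/F
B(D) = sqrt(-4 + D)
R(d) = d + 2*d**2 (R(d) = (d**2 + d**2) + d = 2*d**2 + d = d + 2*d**2)
B(2)*R(2) + P(3, -1) = sqrt(-4 + 2)*(2*(1 + 2*2)) + (6 + 3)/(-1) = sqrt(-2)*(2*(1 + 4)) - 1*9 = (I*sqrt(2))*(2*5) - 9 = (I*sqrt(2))*10 - 9 = 10*I*sqrt(2) - 9 = -9 + 10*I*sqrt(2)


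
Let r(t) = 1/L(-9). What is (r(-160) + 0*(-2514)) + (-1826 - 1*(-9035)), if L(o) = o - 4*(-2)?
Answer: 7208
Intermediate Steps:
L(o) = 8 + o (L(o) = o + 8 = 8 + o)
r(t) = -1 (r(t) = 1/(8 - 9) = 1/(-1) = -1)
(r(-160) + 0*(-2514)) + (-1826 - 1*(-9035)) = (-1 + 0*(-2514)) + (-1826 - 1*(-9035)) = (-1 + 0) + (-1826 + 9035) = -1 + 7209 = 7208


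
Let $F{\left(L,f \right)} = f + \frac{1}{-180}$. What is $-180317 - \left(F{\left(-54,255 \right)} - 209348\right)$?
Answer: $\frac{5179681}{180} \approx 28776.0$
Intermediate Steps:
$F{\left(L,f \right)} = - \frac{1}{180} + f$ ($F{\left(L,f \right)} = f - \frac{1}{180} = - \frac{1}{180} + f$)
$-180317 - \left(F{\left(-54,255 \right)} - 209348\right) = -180317 - \left(\left(- \frac{1}{180} + 255\right) - 209348\right) = -180317 - \left(\frac{45899}{180} - 209348\right) = -180317 - - \frac{37636741}{180} = -180317 + \frac{37636741}{180} = \frac{5179681}{180}$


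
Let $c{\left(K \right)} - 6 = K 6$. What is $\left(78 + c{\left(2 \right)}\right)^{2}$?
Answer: $9216$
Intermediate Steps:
$c{\left(K \right)} = 6 + 6 K$ ($c{\left(K \right)} = 6 + K 6 = 6 + 6 K$)
$\left(78 + c{\left(2 \right)}\right)^{2} = \left(78 + \left(6 + 6 \cdot 2\right)\right)^{2} = \left(78 + \left(6 + 12\right)\right)^{2} = \left(78 + 18\right)^{2} = 96^{2} = 9216$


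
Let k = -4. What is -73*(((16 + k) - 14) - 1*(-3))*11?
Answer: -803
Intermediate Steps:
-73*(((16 + k) - 14) - 1*(-3))*11 = -73*(((16 - 4) - 14) - 1*(-3))*11 = -73*((12 - 14) + 3)*11 = -73*(-2 + 3)*11 = -73*1*11 = -73*11 = -803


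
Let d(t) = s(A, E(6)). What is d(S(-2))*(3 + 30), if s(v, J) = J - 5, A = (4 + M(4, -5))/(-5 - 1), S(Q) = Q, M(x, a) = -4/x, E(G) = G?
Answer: 33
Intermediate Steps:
A = -½ (A = (4 - 4/4)/(-5 - 1) = (4 - 4*¼)/(-6) = (4 - 1)*(-⅙) = 3*(-⅙) = -½ ≈ -0.50000)
s(v, J) = -5 + J
d(t) = 1 (d(t) = -5 + 6 = 1)
d(S(-2))*(3 + 30) = 1*(3 + 30) = 1*33 = 33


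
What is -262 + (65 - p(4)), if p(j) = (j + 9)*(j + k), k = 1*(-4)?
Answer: -197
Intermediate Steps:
k = -4
p(j) = (-4 + j)*(9 + j) (p(j) = (j + 9)*(j - 4) = (9 + j)*(-4 + j) = (-4 + j)*(9 + j))
-262 + (65 - p(4)) = -262 + (65 - (-36 + 4² + 5*4)) = -262 + (65 - (-36 + 16 + 20)) = -262 + (65 - 1*0) = -262 + (65 + 0) = -262 + 65 = -197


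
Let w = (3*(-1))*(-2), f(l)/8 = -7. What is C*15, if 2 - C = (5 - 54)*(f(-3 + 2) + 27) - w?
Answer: -21195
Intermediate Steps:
f(l) = -56 (f(l) = 8*(-7) = -56)
w = 6 (w = -3*(-2) = 6)
C = -1413 (C = 2 - ((5 - 54)*(-56 + 27) - 1*6) = 2 - (-49*(-29) - 6) = 2 - (1421 - 6) = 2 - 1*1415 = 2 - 1415 = -1413)
C*15 = -1413*15 = -21195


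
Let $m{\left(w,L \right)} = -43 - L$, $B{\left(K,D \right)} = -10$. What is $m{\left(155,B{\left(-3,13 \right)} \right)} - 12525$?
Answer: $-12558$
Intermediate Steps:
$m{\left(155,B{\left(-3,13 \right)} \right)} - 12525 = \left(-43 - -10\right) - 12525 = \left(-43 + 10\right) - 12525 = -33 - 12525 = -12558$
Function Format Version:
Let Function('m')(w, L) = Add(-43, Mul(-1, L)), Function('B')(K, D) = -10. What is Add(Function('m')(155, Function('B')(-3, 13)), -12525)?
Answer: -12558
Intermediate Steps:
Add(Function('m')(155, Function('B')(-3, 13)), -12525) = Add(Add(-43, Mul(-1, -10)), -12525) = Add(Add(-43, 10), -12525) = Add(-33, -12525) = -12558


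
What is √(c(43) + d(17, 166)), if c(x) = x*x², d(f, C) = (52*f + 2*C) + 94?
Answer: √80817 ≈ 284.28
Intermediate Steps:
d(f, C) = 94 + 2*C + 52*f (d(f, C) = (2*C + 52*f) + 94 = 94 + 2*C + 52*f)
c(x) = x³
√(c(43) + d(17, 166)) = √(43³ + (94 + 2*166 + 52*17)) = √(79507 + (94 + 332 + 884)) = √(79507 + 1310) = √80817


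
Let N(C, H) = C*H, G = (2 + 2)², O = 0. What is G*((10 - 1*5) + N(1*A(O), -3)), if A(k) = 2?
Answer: -16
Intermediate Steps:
G = 16 (G = 4² = 16)
G*((10 - 1*5) + N(1*A(O), -3)) = 16*((10 - 1*5) + (1*2)*(-3)) = 16*((10 - 5) + 2*(-3)) = 16*(5 - 6) = 16*(-1) = -16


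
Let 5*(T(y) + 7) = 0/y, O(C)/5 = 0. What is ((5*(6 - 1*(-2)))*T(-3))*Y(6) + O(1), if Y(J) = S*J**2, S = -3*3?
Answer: 90720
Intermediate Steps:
O(C) = 0 (O(C) = 5*0 = 0)
T(y) = -7 (T(y) = -7 + (0/y)/5 = -7 + (1/5)*0 = -7 + 0 = -7)
S = -9
Y(J) = -9*J**2
((5*(6 - 1*(-2)))*T(-3))*Y(6) + O(1) = ((5*(6 - 1*(-2)))*(-7))*(-9*6**2) + 0 = ((5*(6 + 2))*(-7))*(-9*36) + 0 = ((5*8)*(-7))*(-324) + 0 = (40*(-7))*(-324) + 0 = -280*(-324) + 0 = 90720 + 0 = 90720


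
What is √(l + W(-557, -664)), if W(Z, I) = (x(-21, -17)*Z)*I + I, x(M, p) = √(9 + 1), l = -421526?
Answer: √(-422190 + 369848*√10) ≈ 864.51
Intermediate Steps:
x(M, p) = √10
W(Z, I) = I + I*Z*√10 (W(Z, I) = (√10*Z)*I + I = (Z*√10)*I + I = I*Z*√10 + I = I + I*Z*√10)
√(l + W(-557, -664)) = √(-421526 - 664*(1 - 557*√10)) = √(-421526 + (-664 + 369848*√10)) = √(-422190 + 369848*√10)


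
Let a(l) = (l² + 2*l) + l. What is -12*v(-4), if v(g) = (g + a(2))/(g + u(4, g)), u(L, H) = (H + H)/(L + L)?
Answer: 72/5 ≈ 14.400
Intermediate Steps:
u(L, H) = H/L (u(L, H) = (2*H)/((2*L)) = (2*H)*(1/(2*L)) = H/L)
a(l) = l² + 3*l
v(g) = 4*(10 + g)/(5*g) (v(g) = (g + 2*(3 + 2))/(g + g/4) = (g + 2*5)/(g + g*(¼)) = (g + 10)/(g + g/4) = (10 + g)/((5*g/4)) = (10 + g)*(4/(5*g)) = 4*(10 + g)/(5*g))
-12*v(-4) = -12*(⅘ + 8/(-4)) = -12*(⅘ + 8*(-¼)) = -12*(⅘ - 2) = -12*(-6/5) = 72/5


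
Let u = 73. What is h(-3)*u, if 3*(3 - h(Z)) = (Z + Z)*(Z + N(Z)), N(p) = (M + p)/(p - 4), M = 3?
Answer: -219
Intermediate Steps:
N(p) = (3 + p)/(-4 + p) (N(p) = (3 + p)/(p - 4) = (3 + p)/(-4 + p))
h(Z) = 3 - 2*Z*(Z + (3 + Z)/(-4 + Z))/3 (h(Z) = 3 - (Z + Z)*(Z + (3 + Z)/(-4 + Z))/3 = 3 - 2*Z*(Z + (3 + Z)/(-4 + Z))/3)
h(-3)*u = ((-12 - 3 + 2*(-3)² - ⅔*(-3)³)/(-4 - 3))*73 = ((-12 - 3 + 2*9 - ⅔*(-27))/(-7))*73 = -(-12 - 3 + 18 + 18)/7*73 = -⅐*21*73 = -3*73 = -219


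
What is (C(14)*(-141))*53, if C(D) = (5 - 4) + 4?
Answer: -37365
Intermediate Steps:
C(D) = 5 (C(D) = 1 + 4 = 5)
(C(14)*(-141))*53 = (5*(-141))*53 = -705*53 = -37365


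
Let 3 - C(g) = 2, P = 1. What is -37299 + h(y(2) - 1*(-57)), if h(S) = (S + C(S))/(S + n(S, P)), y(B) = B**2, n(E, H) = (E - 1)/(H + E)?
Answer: -71649457/1921 ≈ -37298.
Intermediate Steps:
C(g) = 1 (C(g) = 3 - 1*2 = 3 - 2 = 1)
n(E, H) = (-1 + E)/(E + H)
h(S) = (1 + S)/(S + (-1 + S)/(1 + S)) (h(S) = (S + 1)/(S + (-1 + S)/(S + 1)) = (1 + S)/(S + (-1 + S)/(1 + S)))
-37299 + h(y(2) - 1*(-57)) = -37299 + (1 + (2**2 - 1*(-57)))**2/(-1 + (2**2 - 1*(-57)) + (2**2 - 1*(-57))*(1 + (2**2 - 1*(-57)))) = -37299 + (1 + (4 + 57))**2/(-1 + (4 + 57) + (4 + 57)*(1 + (4 + 57))) = -37299 + (1 + 61)**2/(-1 + 61 + 61*(1 + 61)) = -37299 + 62**2/(-1 + 61 + 61*62) = -37299 + 3844/(-1 + 61 + 3782) = -37299 + 3844/3842 = -37299 + 3844*(1/3842) = -37299 + 1922/1921 = -71649457/1921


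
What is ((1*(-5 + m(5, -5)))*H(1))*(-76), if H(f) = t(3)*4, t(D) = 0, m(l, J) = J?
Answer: 0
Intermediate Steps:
H(f) = 0 (H(f) = 0*4 = 0)
((1*(-5 + m(5, -5)))*H(1))*(-76) = ((1*(-5 - 5))*0)*(-76) = ((1*(-10))*0)*(-76) = -10*0*(-76) = 0*(-76) = 0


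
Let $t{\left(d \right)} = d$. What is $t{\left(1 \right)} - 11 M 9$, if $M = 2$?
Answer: $-197$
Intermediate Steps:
$t{\left(1 \right)} - 11 M 9 = 1 - 11 \cdot 2 \cdot 9 = 1 - 198 = -197$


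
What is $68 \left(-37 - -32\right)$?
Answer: $-340$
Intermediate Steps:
$68 \left(-37 - -32\right) = 68 \left(-37 + 32\right) = 68 \left(-5\right) = -340$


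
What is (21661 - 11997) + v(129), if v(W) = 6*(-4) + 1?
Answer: 9641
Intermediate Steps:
v(W) = -23 (v(W) = -24 + 1 = -23)
(21661 - 11997) + v(129) = (21661 - 11997) - 23 = 9664 - 23 = 9641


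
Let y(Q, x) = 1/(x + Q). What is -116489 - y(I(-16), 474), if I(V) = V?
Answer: -53351963/458 ≈ -1.1649e+5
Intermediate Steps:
y(Q, x) = 1/(Q + x)
-116489 - y(I(-16), 474) = -116489 - 1/(-16 + 474) = -116489 - 1/458 = -53351963/458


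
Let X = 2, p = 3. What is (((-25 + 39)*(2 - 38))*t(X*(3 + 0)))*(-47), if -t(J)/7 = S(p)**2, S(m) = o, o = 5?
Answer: -4145400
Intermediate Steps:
S(m) = 5
t(J) = -175 (t(J) = -7*5**2 = -7*25 = -175)
(((-25 + 39)*(2 - 38))*t(X*(3 + 0)))*(-47) = (((-25 + 39)*(2 - 38))*(-175))*(-47) = ((14*(-36))*(-175))*(-47) = -504*(-175)*(-47) = 88200*(-47) = -4145400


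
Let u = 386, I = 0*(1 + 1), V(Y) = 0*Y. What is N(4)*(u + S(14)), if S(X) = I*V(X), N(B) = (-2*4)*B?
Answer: -12352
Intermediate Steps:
V(Y) = 0
N(B) = -8*B
I = 0 (I = 0*2 = 0)
S(X) = 0 (S(X) = 0*0 = 0)
N(4)*(u + S(14)) = (-8*4)*(386 + 0) = -32*386 = -12352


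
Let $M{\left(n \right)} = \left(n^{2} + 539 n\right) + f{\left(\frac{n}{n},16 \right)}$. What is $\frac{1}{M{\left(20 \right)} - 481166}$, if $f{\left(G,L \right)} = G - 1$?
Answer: $- \frac{1}{469986} \approx -2.1277 \cdot 10^{-6}$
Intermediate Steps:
$f{\left(G,L \right)} = -1 + G$ ($f{\left(G,L \right)} = G - 1 = -1 + G$)
$M{\left(n \right)} = n^{2} + 539 n$ ($M{\left(n \right)} = \left(n^{2} + 539 n\right) - \left(1 - \frac{n}{n}\right) = \left(n^{2} + 539 n\right) + \left(-1 + 1\right) = \left(n^{2} + 539 n\right) + 0 = n^{2} + 539 n$)
$\frac{1}{M{\left(20 \right)} - 481166} = \frac{1}{20 \left(539 + 20\right) - 481166} = \frac{1}{20 \cdot 559 - 481166} = \frac{1}{11180 - 481166} = \frac{1}{-469986} = - \frac{1}{469986}$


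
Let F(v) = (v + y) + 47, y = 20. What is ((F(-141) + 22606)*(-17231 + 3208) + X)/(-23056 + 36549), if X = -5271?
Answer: -315971507/13493 ≈ -23417.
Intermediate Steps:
F(v) = 67 + v (F(v) = (v + 20) + 47 = (20 + v) + 47 = 67 + v)
((F(-141) + 22606)*(-17231 + 3208) + X)/(-23056 + 36549) = (((67 - 141) + 22606)*(-17231 + 3208) - 5271)/(-23056 + 36549) = ((-74 + 22606)*(-14023) - 5271)/13493 = (22532*(-14023) - 5271)*(1/13493) = (-315966236 - 5271)*(1/13493) = -315971507*1/13493 = -315971507/13493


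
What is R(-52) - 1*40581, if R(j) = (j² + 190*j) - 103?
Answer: -47860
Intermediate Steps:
R(j) = -103 + j² + 190*j
R(-52) - 1*40581 = (-103 + (-52)² + 190*(-52)) - 1*40581 = (-103 + 2704 - 9880) - 40581 = -7279 - 40581 = -47860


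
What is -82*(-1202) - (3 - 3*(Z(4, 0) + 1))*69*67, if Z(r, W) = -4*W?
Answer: 98564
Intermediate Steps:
-82*(-1202) - (3 - 3*(Z(4, 0) + 1))*69*67 = -82*(-1202) - (3 - 3*(-4*0 + 1))*69*67 = 98564 - (3 - 3*(0 + 1))*69*67 = 98564 - (3 - 3*1)*69*67 = 98564 - (3 - 3)*69*67 = 98564 - 0*69*67 = 98564 - 0*67 = 98564 - 1*0 = 98564 + 0 = 98564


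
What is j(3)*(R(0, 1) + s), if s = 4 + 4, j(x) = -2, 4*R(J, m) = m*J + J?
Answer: -16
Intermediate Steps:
R(J, m) = J/4 + J*m/4 (R(J, m) = (m*J + J)/4 = (J*m + J)/4 = (J + J*m)/4 = J/4 + J*m/4)
s = 8
j(3)*(R(0, 1) + s) = -2*((¼)*0*(1 + 1) + 8) = -2*((¼)*0*2 + 8) = -2*(0 + 8) = -2*8 = -16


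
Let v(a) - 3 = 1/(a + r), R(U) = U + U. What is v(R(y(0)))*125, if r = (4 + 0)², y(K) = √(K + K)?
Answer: 6125/16 ≈ 382.81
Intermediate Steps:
y(K) = √2*√K (y(K) = √(2*K) = √2*√K)
r = 16 (r = 4² = 16)
R(U) = 2*U
v(a) = 3 + 1/(16 + a) (v(a) = 3 + 1/(a + 16) = 3 + 1/(16 + a))
v(R(y(0)))*125 = ((49 + 3*(2*(√2*√0)))/(16 + 2*(√2*√0)))*125 = ((49 + 3*(2*(√2*0)))/(16 + 2*(√2*0)))*125 = ((49 + 3*(2*0))/(16 + 2*0))*125 = ((49 + 3*0)/(16 + 0))*125 = ((49 + 0)/16)*125 = ((1/16)*49)*125 = (49/16)*125 = 6125/16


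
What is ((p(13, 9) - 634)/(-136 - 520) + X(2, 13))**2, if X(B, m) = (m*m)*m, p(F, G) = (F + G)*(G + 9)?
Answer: 519458940225/107584 ≈ 4.8284e+6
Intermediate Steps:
p(F, G) = (9 + G)*(F + G) (p(F, G) = (F + G)*(9 + G) = (9 + G)*(F + G))
X(B, m) = m**3 (X(B, m) = m**2*m = m**3)
((p(13, 9) - 634)/(-136 - 520) + X(2, 13))**2 = (((9**2 + 9*13 + 9*9 + 13*9) - 634)/(-136 - 520) + 13**3)**2 = (((81 + 117 + 81 + 117) - 634)/(-656) + 2197)**2 = ((396 - 634)*(-1/656) + 2197)**2 = (-238*(-1/656) + 2197)**2 = (119/328 + 2197)**2 = (720735/328)**2 = 519458940225/107584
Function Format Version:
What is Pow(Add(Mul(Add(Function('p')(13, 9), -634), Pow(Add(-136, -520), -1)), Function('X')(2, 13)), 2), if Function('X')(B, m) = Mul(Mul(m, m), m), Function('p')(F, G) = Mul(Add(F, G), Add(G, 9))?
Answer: Rational(519458940225, 107584) ≈ 4.8284e+6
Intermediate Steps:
Function('p')(F, G) = Mul(Add(9, G), Add(F, G)) (Function('p')(F, G) = Mul(Add(F, G), Add(9, G)) = Mul(Add(9, G), Add(F, G)))
Function('X')(B, m) = Pow(m, 3) (Function('X')(B, m) = Mul(Pow(m, 2), m) = Pow(m, 3))
Pow(Add(Mul(Add(Function('p')(13, 9), -634), Pow(Add(-136, -520), -1)), Function('X')(2, 13)), 2) = Pow(Add(Mul(Add(Add(Pow(9, 2), Mul(9, 13), Mul(9, 9), Mul(13, 9)), -634), Pow(Add(-136, -520), -1)), Pow(13, 3)), 2) = Pow(Add(Mul(Add(Add(81, 117, 81, 117), -634), Pow(-656, -1)), 2197), 2) = Pow(Add(Mul(Add(396, -634), Rational(-1, 656)), 2197), 2) = Pow(Add(Mul(-238, Rational(-1, 656)), 2197), 2) = Pow(Add(Rational(119, 328), 2197), 2) = Pow(Rational(720735, 328), 2) = Rational(519458940225, 107584)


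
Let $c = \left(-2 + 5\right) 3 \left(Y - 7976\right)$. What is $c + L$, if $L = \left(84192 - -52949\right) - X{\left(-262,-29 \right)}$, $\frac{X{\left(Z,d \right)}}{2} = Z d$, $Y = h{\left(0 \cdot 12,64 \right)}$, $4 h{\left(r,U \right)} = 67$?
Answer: $\frac{201247}{4} \approx 50312.0$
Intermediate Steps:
$h{\left(r,U \right)} = \frac{67}{4}$ ($h{\left(r,U \right)} = \frac{1}{4} \cdot 67 = \frac{67}{4}$)
$Y = \frac{67}{4} \approx 16.75$
$X{\left(Z,d \right)} = 2 Z d$
$L = 121945$ ($L = \left(84192 - -52949\right) - 2 \left(-262\right) \left(-29\right) = \left(84192 + 52949\right) - 15196 = 137141 - 15196 = 121945$)
$c = - \frac{286533}{4}$ ($c = \left(-2 + 5\right) 3 \left(\frac{67}{4} - 7976\right) = 3 \cdot 3 \left(- \frac{31837}{4}\right) = 9 \left(- \frac{31837}{4}\right) = - \frac{286533}{4} \approx -71633.0$)
$c + L = - \frac{286533}{4} + 121945 = \frac{201247}{4}$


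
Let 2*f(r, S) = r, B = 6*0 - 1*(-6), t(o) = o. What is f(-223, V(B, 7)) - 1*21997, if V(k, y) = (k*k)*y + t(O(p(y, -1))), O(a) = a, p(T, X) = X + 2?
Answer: -44217/2 ≈ -22109.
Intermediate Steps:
p(T, X) = 2 + X
B = 6 (B = 0 + 6 = 6)
V(k, y) = 1 + y*k**2 (V(k, y) = (k*k)*y + (2 - 1) = k**2*y + 1 = y*k**2 + 1 = 1 + y*k**2)
f(r, S) = r/2
f(-223, V(B, 7)) - 1*21997 = (1/2)*(-223) - 1*21997 = -223/2 - 21997 = -44217/2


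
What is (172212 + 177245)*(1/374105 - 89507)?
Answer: -11701573318084938/374105 ≈ -3.1279e+10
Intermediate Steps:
(172212 + 177245)*(1/374105 - 89507) = 349457*(1/374105 - 89507) = 349457*(-33485016234/374105) = -11701573318084938/374105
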